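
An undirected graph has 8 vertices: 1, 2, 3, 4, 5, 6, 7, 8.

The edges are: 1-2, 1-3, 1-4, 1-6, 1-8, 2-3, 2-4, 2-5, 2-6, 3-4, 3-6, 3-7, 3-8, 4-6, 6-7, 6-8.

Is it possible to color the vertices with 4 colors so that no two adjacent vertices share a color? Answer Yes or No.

1, 2, 3, 4, 6 are mutually adjacent (a clique of size 5), so at least 5 colors are needed.
So 4 colors are not enough.

No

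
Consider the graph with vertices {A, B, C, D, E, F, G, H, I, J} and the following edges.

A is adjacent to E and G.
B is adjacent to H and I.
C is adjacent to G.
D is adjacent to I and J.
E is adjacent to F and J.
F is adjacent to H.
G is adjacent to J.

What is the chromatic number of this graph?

3

The cycle H-F-E-J-D-I-B-H has odd length 7, so it cannot be 2-colored; at least 3 colors are needed.
3 colors suffice: color 1 → {E, G, H, I}; color 2 → {A, B, C, F, J}; color 3 → {D}. Each edge has distinct colors on its endpoints.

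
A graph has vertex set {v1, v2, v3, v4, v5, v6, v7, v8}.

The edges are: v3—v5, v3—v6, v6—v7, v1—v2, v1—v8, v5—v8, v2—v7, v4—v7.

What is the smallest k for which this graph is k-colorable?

The cycle v2-v7-v6-v3-v5-v8-v1-v2 has odd length 7, so it cannot be 2-colored; at least 3 colors are needed.
3 colors suffice: color 1 → {v1, v3, v7}; color 2 → {v2, v4, v6, v8}; color 3 → {v5}. No two adjacent vertices share a color.

3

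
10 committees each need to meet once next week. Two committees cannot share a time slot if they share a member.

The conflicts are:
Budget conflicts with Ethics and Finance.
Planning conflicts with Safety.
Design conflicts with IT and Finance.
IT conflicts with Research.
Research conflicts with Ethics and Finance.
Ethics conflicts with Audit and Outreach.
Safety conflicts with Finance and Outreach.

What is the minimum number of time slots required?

The cycle Budget-Ethics-Outreach-Safety-Finance-Budget has odd length 5, so it cannot be 2-colored; at least 3 time slots are needed.
3 time slots suffice: Budget=2, Planning=1, Design=2, IT=1, Research=2, Ethics=1, Safety=2, Finance=1, Audit=2, Outreach=3. Every pair that conflicts lands in different time slots.

3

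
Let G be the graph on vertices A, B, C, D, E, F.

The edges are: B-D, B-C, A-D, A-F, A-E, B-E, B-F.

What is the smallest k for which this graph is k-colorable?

A and E are adjacent, so at least 2 colors are needed.
2 colors suffice: color 1 → {A, B}; color 2 → {C, D, E, F}. No two adjacent vertices share a color.

2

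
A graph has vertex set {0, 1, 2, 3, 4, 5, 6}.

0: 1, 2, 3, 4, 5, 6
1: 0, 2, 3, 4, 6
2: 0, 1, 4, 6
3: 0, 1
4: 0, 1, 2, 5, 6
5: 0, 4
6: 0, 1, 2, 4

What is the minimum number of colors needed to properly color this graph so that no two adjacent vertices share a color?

0, 1, 2, 4, 6 form a clique, so at least 5 colors are needed.
5 colors suffice: 0=red, 1=green, 2=purple, 3=blue, 4=blue, 5=green, 6=yellow. No two adjacent vertices share a color.

5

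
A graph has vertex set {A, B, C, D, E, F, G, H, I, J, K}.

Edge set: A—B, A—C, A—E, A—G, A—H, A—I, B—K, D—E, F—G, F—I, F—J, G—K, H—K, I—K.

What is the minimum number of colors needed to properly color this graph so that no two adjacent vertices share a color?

2

A and B are adjacent, so at least 2 colors are needed.
2 colors suffice: color red → {A, D, F, K}; color blue → {B, C, E, G, H, I, J}. No two adjacent vertices share a color.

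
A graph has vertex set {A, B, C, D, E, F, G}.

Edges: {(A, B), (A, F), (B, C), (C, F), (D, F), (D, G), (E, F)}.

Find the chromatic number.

A and F are adjacent, so at least 2 colors are needed.
2 colors suffice: color red → {B, F, G}; color blue → {A, C, D, E}. Every edge joins two different colors.

2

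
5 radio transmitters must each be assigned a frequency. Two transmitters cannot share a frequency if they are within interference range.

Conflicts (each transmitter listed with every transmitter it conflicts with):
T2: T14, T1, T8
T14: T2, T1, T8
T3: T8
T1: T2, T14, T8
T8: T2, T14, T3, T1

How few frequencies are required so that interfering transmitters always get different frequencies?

T2, T14, T1, T8 are mutually in conflict, so at least 4 frequencies are needed.
Using 4 frequencies: T2=3, T14=2, T3=2, T1=4, T8=1. Every pair that conflicts lands in different frequencies.

4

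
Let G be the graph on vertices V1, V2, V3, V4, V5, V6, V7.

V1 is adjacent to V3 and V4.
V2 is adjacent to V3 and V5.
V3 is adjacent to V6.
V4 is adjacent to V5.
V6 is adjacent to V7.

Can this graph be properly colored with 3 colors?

Yes

The chromatic number is 3. The cycle V4-V1-V3-V2-V5-V4 has odd length 5, so it cannot be 2-colored; at least 3 colors are needed.
A valid assignment using 3 colors: V1=2, V2=2, V3=1, V4=3, V5=1, V6=2, V7=1.
That is already a proper 3-coloring.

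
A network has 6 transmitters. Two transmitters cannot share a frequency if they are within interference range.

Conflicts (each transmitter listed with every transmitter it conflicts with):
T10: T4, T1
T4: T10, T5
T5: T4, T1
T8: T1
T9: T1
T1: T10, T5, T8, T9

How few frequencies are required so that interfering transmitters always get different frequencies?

2

T4 and T5 conflict, so at least 2 frequencies are needed.
2 frequencies suffice: T10=2, T4=1, T5=2, T8=2, T9=2, T1=1. Every pair that conflicts lands in different frequencies.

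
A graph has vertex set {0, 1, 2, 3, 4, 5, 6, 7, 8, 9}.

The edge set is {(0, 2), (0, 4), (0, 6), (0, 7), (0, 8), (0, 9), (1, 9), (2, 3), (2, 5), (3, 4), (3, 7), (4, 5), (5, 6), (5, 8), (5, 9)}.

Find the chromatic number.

2

5 and 6 are adjacent, so at least 2 colors are needed.
2 colors suffice: 0=a, 1=a, 2=b, 3=a, 4=b, 5=a, 6=b, 7=b, 8=b, 9=b. No two adjacent vertices share a color.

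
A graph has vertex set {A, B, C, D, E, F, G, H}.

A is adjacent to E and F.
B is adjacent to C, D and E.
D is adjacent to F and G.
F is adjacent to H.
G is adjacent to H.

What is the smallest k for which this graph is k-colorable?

3

The cycle D-B-E-A-F-D has odd length 5, so it cannot be 2-colored; at least 3 colors are needed.
One proper 3-coloring: A=green, B=blue, C=red, D=red, E=red, F=blue, G=blue, H=red. No two adjacent vertices share a color.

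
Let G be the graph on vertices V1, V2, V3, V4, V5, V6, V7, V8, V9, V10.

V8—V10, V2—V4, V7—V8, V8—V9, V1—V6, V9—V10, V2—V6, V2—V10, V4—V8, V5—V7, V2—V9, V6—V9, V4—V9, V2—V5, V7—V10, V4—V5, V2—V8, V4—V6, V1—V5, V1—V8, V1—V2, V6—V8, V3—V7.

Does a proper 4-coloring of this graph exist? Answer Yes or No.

V2, V4, V6, V8, V9 are pairwise adjacent (a clique of size 5), so at least 5 colors are needed.
So 4 colors are not enough.

No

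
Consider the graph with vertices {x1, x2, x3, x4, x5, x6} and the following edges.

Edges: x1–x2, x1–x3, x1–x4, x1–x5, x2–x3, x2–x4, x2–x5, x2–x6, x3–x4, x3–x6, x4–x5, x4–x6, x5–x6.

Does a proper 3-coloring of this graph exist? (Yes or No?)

x1, x2, x3, x4 are mutually adjacent (a clique of size 4), so at least 4 colors are needed.
So 3 colors are not enough.

No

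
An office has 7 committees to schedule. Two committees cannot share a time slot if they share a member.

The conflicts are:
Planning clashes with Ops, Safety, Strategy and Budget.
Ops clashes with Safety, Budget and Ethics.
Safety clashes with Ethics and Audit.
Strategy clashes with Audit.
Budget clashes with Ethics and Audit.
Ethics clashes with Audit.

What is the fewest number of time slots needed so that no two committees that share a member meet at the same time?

Ops, Safety, Ethics pairwise conflict, so at least 3 time slots are needed.
3 time slots suffice: Planning=2, Ops=1, Safety=3, Strategy=3, Budget=3, Ethics=2, Audit=1. Each listed conflict is separated.

3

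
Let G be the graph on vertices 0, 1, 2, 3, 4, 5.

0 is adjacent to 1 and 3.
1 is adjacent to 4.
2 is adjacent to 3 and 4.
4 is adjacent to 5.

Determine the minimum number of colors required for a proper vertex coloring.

3

The cycle 0-3-2-4-1-0 has odd length 5, so it cannot be 2-colored; at least 3 colors are needed.
One proper 3-coloring: 0=blue, 1=green, 2=blue, 3=red, 4=red, 5=blue. Every edge joins two different colors.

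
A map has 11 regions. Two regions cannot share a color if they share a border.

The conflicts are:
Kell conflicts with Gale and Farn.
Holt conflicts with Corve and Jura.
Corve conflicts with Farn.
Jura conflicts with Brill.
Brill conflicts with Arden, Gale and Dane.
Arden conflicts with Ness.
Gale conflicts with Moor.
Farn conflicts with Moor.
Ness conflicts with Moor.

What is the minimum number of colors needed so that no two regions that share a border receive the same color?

The cycle Arden-Ness-Moor-Gale-Brill-Arden has odd length 5, so it cannot be 2-colored; at least 3 colors are needed.
One proper 3-coloring: Kell=1, Holt=1, Corve=3, Jura=2, Brill=1, Arden=3, Gale=2, Farn=2, Ness=2, Dane=2, Moor=1. No two conflicting regions share a color.

3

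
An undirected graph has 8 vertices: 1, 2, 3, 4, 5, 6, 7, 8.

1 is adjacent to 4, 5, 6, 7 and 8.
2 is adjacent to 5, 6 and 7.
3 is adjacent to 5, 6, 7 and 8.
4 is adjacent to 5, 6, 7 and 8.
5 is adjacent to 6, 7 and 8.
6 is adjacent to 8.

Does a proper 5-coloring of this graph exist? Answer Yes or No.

The chromatic number is 5. 1, 4, 5, 6, 8 form a clique, so at least 5 colors are needed.
5 colors suffice: color a → {5}; color b → {6, 7}; color c → {2, 3, 4}; color d → {1}; color e → {8}.
That is already a proper 5-coloring.

Yes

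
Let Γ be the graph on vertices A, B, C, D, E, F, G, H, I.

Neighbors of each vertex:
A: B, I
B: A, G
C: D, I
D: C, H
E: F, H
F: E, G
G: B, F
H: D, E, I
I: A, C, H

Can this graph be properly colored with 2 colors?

The cycle G-B-A-I-H-E-F-G has odd length 7, so it cannot be 2-colored; at least 3 colors are needed.
So 2 colors are not enough.

No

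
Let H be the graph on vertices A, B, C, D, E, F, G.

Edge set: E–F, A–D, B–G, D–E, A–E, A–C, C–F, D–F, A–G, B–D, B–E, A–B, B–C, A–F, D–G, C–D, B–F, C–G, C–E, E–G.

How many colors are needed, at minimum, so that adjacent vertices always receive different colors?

A, B, C, D, E, G are pairwise adjacent (a clique of size 6), so at least 6 colors are needed.
6 colors suffice: color 1 → {C}; color 2 → {A}; color 3 → {D}; color 4 → {E}; color 5 → {B}; color 6 → {F, G}. No two adjacent vertices share a color.

6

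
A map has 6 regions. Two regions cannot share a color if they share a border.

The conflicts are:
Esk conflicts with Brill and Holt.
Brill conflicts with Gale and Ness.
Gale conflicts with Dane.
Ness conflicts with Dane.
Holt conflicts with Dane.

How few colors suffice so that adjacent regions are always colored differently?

3

The cycle Holt-Dane-Gale-Brill-Esk-Holt has odd length 5, so it cannot be 2-colored; at least 3 colors are needed.
3 colors suffice: Esk=2, Brill=1, Gale=2, Ness=2, Holt=3, Dane=1. Every pair that conflicts lands in different colors.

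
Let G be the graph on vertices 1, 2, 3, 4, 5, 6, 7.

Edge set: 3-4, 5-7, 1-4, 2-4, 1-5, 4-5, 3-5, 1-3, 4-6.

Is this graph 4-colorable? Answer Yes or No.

The chromatic number is 4. 1, 3, 4, 5 are pairwise adjacent (a clique of size 4), so at least 4 colors are needed.
One proper 4-coloring: 1=c, 2=b, 3=d, 4=a, 5=b, 6=b, 7=a.
That is already a proper 4-coloring.

Yes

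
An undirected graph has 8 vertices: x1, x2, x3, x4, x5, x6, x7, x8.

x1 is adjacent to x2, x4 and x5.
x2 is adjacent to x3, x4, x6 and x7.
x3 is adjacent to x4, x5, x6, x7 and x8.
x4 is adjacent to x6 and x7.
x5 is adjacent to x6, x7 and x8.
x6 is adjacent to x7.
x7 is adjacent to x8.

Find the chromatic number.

5

x2, x3, x4, x6, x7 are mutually adjacent (a clique of size 5), so at least 5 colors are needed.
5 colors suffice: x1=1, x2=3, x3=1, x4=4, x5=3, x6=5, x7=2, x8=4. Every edge joins two different colors.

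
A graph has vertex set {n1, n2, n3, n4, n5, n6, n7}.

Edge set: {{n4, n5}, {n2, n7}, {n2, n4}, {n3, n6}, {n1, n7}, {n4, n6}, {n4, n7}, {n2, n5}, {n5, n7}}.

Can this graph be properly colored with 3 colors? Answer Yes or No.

n2, n4, n5, n7 form a clique, so at least 4 colors are needed.
So 3 colors are not enough.

No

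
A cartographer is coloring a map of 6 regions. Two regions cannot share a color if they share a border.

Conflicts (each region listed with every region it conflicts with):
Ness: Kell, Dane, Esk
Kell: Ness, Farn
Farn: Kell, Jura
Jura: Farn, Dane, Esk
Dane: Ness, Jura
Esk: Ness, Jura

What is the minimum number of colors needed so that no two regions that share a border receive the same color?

The cycle Dane-Jura-Farn-Kell-Ness-Dane has odd length 5, so it cannot be 2-colored; at least 3 colors are needed.
3 colors suffice: color 1 → {Ness, Jura}; color 2 → {Farn, Dane, Esk}; color 3 → {Kell}. No two conflicting regions share a color.

3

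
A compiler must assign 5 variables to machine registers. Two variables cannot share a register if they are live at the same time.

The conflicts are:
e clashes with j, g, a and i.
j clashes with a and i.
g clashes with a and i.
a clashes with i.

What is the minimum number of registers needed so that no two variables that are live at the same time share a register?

4

e, g, a, i all conflict with each other, so at least 4 registers are needed.
4 registers suffice: register 1 → {i}; register 2 → {a}; register 3 → {e}; register 4 → {j, g}. Each listed conflict is separated.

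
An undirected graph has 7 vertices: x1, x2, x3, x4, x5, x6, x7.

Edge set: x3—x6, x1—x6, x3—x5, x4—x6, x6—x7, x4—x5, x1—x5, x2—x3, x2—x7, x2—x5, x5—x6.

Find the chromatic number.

x1, x5, x6 are mutually adjacent, so at least 3 colors are needed.
A valid assignment using 3 colors: x1=3, x2=2, x3=3, x4=3, x5=1, x6=2, x7=1. Each edge has distinct colors on its endpoints.

3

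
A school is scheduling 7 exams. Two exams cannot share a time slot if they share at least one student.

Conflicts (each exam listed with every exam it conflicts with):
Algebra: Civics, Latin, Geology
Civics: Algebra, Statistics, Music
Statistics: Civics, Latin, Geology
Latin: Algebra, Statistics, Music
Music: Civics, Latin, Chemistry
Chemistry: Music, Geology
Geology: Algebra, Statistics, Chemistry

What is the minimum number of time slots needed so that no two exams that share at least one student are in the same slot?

3

The cycle Latin-Algebra-Geology-Chemistry-Music-Latin has odd length 5, so it cannot be 2-colored; at least 3 time slots are needed.
3 time slots suffice: time slot 1 → {Civics, Latin, Geology}; time slot 2 → {Algebra, Statistics, Music}; time slot 3 → {Chemistry}. No two conflicting exams share a time slot.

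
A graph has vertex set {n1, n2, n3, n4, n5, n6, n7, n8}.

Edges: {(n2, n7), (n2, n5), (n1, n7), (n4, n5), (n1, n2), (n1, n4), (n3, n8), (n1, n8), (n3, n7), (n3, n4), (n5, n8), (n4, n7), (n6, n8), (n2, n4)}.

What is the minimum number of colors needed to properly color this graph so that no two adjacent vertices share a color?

n1, n2, n4, n7 are pairwise adjacent (a clique of size 4), so at least 4 colors are needed.
One proper 4-coloring: n1=B, n2=Y, n3=B, n4=R, n5=B, n6=B, n7=G, n8=R. Every edge joins two different colors.

4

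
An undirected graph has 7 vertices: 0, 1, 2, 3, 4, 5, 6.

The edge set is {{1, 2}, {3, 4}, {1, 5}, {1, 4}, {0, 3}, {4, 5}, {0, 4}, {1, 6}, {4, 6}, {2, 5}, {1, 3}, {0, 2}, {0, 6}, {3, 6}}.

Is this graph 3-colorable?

1, 3, 4, 6 are pairwise adjacent (a clique of size 4), so at least 4 colors are needed.
So 3 colors are not enough.

No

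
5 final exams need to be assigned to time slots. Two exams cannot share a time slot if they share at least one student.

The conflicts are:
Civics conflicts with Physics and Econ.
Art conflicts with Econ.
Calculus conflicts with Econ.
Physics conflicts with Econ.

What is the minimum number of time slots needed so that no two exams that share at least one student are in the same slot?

Civics, Physics, Econ are mutually in conflict, so at least 3 time slots are needed.
Using 3 time slots: Civics=2, Art=2, Calculus=2, Physics=3, Econ=1. No two conflicting exams share a time slot.

3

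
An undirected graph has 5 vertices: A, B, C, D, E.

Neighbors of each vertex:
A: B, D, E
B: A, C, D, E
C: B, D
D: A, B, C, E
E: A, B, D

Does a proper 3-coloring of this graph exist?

No

A, B, D, E are mutually adjacent (a clique of size 4), so at least 4 colors are needed.
So 3 colors are not enough.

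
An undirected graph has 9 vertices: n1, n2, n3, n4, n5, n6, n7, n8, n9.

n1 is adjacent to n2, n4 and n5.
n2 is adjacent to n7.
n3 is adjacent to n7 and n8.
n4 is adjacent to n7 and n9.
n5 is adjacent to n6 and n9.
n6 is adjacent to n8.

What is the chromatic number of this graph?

3

The cycle n6-n5-n9-n4-n7-n3-n8-n6 has odd length 7, so it cannot be 2-colored; at least 3 colors are needed.
3 colors suffice: color 1 → {n2, n3, n4, n5}; color 2 → {n1, n6, n7, n9}; color 3 → {n8}. No two adjacent vertices share a color.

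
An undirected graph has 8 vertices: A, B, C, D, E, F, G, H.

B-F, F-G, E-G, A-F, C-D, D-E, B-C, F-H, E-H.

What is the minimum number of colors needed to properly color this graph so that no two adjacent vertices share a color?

2

F and H are adjacent, so at least 2 colors are needed.
2 colors suffice: color red → {C, E, F}; color blue → {A, B, D, G, H}. Each edge has distinct colors on its endpoints.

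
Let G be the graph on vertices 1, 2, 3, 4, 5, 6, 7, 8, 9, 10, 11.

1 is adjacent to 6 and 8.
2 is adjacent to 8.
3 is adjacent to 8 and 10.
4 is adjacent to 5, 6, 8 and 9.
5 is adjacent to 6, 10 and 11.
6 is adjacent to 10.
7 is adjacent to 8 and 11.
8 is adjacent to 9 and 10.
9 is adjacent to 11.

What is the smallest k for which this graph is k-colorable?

3

3, 8, 10 are mutually adjacent, so at least 3 colors are needed.
3 colors suffice: color a → {5, 8}; color b → {1, 2, 4, 10, 11}; color c → {3, 6, 7, 9}. Each edge has distinct colors on its endpoints.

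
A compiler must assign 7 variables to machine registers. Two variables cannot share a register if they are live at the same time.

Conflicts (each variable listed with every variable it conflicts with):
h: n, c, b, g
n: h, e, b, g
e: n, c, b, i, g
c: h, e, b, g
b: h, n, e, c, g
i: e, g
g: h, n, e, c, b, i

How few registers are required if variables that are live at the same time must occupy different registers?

e, c, b, g are mutually in conflict, so at least 4 registers are needed.
4 registers suffice: register 1 → {g}; register 2 → {h, e}; register 3 → {b, i}; register 4 → {n, c}. Each listed conflict is separated.

4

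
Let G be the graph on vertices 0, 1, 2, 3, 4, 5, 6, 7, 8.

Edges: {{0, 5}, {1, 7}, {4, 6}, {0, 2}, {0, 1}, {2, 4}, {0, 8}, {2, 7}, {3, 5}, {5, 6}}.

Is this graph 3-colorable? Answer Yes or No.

The chromatic number is 3. The cycle 2-4-6-5-0-2 has odd length 5, so it cannot be 2-colored; at least 3 colors are needed.
3 colors suffice: color a → {0, 3, 6, 7}; color b → {1, 2, 5, 8}; color c → {4}.
That is already a proper 3-coloring.

Yes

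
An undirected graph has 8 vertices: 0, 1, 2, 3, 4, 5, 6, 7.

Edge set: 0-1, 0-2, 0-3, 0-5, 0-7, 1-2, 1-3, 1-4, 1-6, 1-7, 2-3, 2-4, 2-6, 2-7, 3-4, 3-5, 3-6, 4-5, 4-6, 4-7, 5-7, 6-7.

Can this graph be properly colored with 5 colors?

Yes

The chromatic number is 5. 1, 2, 3, 4, 6 are pairwise adjacent (a clique of size 5), so at least 5 colors are needed.
One proper 5-coloring: 0=d, 1=b, 2=c, 3=a, 4=d, 5=b, 6=e, 7=a.
That is already a proper 5-coloring.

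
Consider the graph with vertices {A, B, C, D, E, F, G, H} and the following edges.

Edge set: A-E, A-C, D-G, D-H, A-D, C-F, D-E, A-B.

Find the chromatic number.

A, D, E are mutually adjacent, so at least 3 colors are needed.
A valid assignment using 3 colors: A=1, B=2, C=2, D=2, E=3, F=1, G=1, H=1. Every edge joins two different colors.

3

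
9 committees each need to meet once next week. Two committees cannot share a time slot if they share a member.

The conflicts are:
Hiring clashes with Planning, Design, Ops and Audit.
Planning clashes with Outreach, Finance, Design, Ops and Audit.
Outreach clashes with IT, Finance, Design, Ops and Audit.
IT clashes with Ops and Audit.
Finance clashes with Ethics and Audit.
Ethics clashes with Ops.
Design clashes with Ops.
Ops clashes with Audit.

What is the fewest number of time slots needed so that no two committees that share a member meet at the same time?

4

Hiring, Planning, Ops, Audit pairwise conflict, so at least 4 time slots are needed.
Using 4 time slots: Hiring=4, Planning=3, Outreach=4, IT=3, Finance=1, Ethics=2, Design=2, Ops=1, Audit=2. Every pair that conflicts lands in different time slots.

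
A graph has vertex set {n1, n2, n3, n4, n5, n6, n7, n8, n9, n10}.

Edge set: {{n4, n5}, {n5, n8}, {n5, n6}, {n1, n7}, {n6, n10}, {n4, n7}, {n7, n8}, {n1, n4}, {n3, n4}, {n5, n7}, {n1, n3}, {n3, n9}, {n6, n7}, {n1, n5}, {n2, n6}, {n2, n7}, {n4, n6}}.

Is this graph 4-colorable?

The chromatic number is 4. n4, n5, n6, n7 are pairwise adjacent (a clique of size 4), so at least 4 colors are needed.
A valid assignment using 4 colors: n1=2, n2=3, n3=1, n4=4, n5=3, n6=2, n7=1, n8=2, n9=2, n10=1.
That is already a proper 4-coloring.

Yes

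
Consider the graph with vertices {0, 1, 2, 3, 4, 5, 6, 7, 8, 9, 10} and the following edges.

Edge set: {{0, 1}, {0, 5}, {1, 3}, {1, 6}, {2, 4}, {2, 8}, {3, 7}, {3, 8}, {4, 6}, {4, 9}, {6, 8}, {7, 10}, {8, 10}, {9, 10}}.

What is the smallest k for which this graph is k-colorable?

3

The cycle 10-8-6-4-9-10 has odd length 5, so it cannot be 2-colored; at least 3 colors are needed.
3 colors suffice: color a → {1, 4, 5, 7, 8}; color b → {0, 2, 3, 6, 10}; color c → {9}. Every edge joins two different colors.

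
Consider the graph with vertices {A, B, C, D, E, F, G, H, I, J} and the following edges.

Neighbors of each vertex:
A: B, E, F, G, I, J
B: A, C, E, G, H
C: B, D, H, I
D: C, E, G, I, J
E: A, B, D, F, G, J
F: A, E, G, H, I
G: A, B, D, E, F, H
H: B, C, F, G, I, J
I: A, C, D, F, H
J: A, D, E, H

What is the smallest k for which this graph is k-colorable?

A, B, E, G are pairwise adjacent (a clique of size 4), so at least 4 colors are needed.
4 colors suffice: A=green, B=yellow, C=green, D=yellow, E=red, F=yellow, G=blue, H=red, I=blue, J=blue. Every edge joins two different colors.

4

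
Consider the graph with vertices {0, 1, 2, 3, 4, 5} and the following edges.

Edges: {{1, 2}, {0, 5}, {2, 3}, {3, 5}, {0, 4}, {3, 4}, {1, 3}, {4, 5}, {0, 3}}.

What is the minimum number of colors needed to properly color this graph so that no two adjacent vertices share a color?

4

0, 3, 4, 5 are mutually adjacent (a clique of size 4), so at least 4 colors are needed.
4 colors suffice: color a → {3}; color b → {0, 1}; color c → {2, 5}; color d → {4}. Every edge joins two different colors.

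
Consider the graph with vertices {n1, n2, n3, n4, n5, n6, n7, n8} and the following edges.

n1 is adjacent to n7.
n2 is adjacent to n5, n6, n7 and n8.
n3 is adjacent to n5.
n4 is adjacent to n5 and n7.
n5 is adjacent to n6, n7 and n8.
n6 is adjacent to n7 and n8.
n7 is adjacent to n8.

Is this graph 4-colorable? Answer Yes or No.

n2, n5, n6, n7, n8 are pairwise adjacent (a clique of size 5), so at least 5 colors are needed.
So 4 colors are not enough.

No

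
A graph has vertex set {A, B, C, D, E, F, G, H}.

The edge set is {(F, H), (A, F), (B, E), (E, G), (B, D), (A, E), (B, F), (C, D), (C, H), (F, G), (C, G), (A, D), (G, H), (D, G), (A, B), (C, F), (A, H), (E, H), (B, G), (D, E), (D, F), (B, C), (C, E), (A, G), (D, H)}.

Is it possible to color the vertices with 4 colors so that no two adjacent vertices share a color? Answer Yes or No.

No

A, B, D, E, G are mutually adjacent (a clique of size 5), so at least 5 colors are needed.
So 4 colors are not enough.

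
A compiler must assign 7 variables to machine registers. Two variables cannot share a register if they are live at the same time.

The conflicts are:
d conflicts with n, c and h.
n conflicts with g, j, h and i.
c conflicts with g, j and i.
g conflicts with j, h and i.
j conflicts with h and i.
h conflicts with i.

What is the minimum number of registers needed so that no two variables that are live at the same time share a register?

n, g, j, h, i pairwise conflict, so at least 5 registers are needed.
5 registers suffice: register 1 → {d, i}; register 2 → {g}; register 3 → {j}; register 4 → {n, c}; register 5 → {h}. Each listed conflict is separated.

5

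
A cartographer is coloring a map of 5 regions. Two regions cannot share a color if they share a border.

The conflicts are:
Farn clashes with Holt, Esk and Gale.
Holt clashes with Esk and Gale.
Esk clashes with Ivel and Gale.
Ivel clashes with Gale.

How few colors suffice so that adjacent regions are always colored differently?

4

Farn, Holt, Esk, Gale all conflict with each other, so at least 4 colors are needed.
One proper 4-coloring: Farn=4, Holt=3, Esk=1, Ivel=3, Gale=2. Each listed conflict is separated.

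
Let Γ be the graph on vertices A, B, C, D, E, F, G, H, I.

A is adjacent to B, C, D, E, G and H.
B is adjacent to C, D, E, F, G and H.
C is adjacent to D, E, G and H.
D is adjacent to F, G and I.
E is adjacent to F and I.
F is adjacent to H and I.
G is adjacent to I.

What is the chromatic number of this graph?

A, B, C, D, G are pairwise adjacent (a clique of size 5), so at least 5 colors are needed.
5 colors suffice: color 1 → {B, I}; color 2 → {A, F}; color 3 → {D, E, H}; color 4 → {C}; color 5 → {G}. Every edge joins two different colors.

5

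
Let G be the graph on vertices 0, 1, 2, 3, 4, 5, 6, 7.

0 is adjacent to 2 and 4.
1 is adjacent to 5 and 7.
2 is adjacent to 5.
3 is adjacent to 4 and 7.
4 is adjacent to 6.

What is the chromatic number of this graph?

3

The cycle 5-1-7-3-4-0-2-5 has odd length 7, so it cannot be 2-colored; at least 3 colors are needed.
3 colors suffice: color red → {1, 2, 4}; color blue → {0, 3, 5, 6}; color green → {7}. Each edge has distinct colors on its endpoints.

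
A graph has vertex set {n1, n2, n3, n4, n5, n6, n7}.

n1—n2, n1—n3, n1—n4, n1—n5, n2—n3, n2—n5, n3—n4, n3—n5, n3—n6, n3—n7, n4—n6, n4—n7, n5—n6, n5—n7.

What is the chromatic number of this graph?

n1, n2, n3, n5 form a clique, so at least 4 colors are needed.
4 colors suffice: color 1 → {n3}; color 2 → {n4, n5}; color 3 → {n1, n6, n7}; color 4 → {n2}. No two adjacent vertices share a color.

4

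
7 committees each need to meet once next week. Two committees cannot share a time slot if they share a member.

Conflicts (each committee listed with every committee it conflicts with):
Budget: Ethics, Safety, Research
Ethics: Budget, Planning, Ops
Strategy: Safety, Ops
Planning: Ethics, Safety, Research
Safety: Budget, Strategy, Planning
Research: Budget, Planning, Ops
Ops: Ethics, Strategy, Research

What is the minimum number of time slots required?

The cycle Planning-Safety-Strategy-Ops-Ethics-Planning has odd length 5, so it cannot be 2-colored; at least 3 time slots are needed.
A valid assignment using 3 time slots: Budget=3, Ethics=2, Strategy=2, Planning=3, Safety=1, Research=2, Ops=1. No two conflicting committees share a time slot.

3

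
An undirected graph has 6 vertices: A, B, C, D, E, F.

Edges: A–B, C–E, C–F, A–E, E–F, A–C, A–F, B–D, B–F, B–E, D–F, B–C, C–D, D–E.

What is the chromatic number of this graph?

5

B, C, D, E, F are pairwise adjacent (a clique of size 5), so at least 5 colors are needed.
A valid assignment using 5 colors: A=5, B=4, C=1, D=5, E=2, F=3. No two adjacent vertices share a color.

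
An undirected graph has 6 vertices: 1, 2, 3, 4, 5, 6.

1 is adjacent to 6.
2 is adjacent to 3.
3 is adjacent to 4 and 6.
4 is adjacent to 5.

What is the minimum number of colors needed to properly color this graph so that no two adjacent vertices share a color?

1 and 6 are adjacent, so at least 2 colors are needed.
One proper 2-coloring: 1=red, 2=blue, 3=red, 4=blue, 5=red, 6=blue. No two adjacent vertices share a color.

2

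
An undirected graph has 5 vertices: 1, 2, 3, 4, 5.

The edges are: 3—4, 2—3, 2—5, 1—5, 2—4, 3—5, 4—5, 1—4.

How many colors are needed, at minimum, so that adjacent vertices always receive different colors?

4

2, 3, 4, 5 are pairwise adjacent (a clique of size 4), so at least 4 colors are needed.
4 colors suffice: color red → {5}; color blue → {4}; color green → {1, 3}; color yellow → {2}. Each edge has distinct colors on its endpoints.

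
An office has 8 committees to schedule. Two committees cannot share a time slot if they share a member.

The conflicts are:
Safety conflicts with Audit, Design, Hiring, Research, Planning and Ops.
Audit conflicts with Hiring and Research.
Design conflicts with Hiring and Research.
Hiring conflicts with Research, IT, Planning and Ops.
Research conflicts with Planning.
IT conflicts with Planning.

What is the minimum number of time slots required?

4

Safety, Design, Hiring, Research pairwise conflict, so at least 4 time slots are needed.
4 time slots suffice: time slot 1 → {Hiring}; time slot 2 → {Safety, IT}; time slot 3 → {Research, Ops}; time slot 4 → {Audit, Design, Planning}. Each listed conflict is separated.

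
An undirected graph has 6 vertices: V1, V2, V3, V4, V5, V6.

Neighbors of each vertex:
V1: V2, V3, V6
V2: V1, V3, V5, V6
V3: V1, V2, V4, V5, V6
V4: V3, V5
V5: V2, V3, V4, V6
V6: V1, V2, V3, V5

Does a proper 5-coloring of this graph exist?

The chromatic number is 4. V2, V3, V5, V6 form a clique, so at least 4 colors are needed.
4 colors suffice: V1=3, V2=4, V3=1, V4=2, V5=3, V6=2.
Since 5 ≥ 4, a proper 5-coloring certainly exists.

Yes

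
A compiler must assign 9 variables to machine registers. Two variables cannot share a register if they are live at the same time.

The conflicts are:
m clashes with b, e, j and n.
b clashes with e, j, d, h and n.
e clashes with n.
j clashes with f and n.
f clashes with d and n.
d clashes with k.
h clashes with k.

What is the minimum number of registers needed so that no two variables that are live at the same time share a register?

4

m, b, e, n all conflict with each other, so at least 4 registers are needed.
Using 4 registers: m=4, b=1, e=3, j=3, f=1, d=2, h=2, n=2, k=1. Every pair that conflicts lands in different registers.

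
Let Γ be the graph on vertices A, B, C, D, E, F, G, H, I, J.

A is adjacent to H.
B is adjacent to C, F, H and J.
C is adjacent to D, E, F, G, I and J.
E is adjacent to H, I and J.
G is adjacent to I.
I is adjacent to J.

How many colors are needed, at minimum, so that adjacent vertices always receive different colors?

4

C, E, I, J are mutually adjacent (a clique of size 4), so at least 4 colors are needed.
A valid assignment using 4 colors: A=2, B=2, C=1, D=2, E=4, F=3, G=3, H=1, I=2, J=3. Each edge has distinct colors on its endpoints.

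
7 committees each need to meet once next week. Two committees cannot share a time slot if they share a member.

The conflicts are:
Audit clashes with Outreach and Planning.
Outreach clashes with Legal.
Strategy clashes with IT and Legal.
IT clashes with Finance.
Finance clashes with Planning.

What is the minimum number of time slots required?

3

The cycle Audit-Planning-Finance-IT-Strategy-Legal-Outreach-Audit has odd length 7, so it cannot be 2-colored; at least 3 time slots are needed.
3 time slots suffice: time slot 1 → {Outreach, IT, Planning}; time slot 2 → {Audit, Strategy, Finance}; time slot 3 → {Legal}. Each listed conflict is separated.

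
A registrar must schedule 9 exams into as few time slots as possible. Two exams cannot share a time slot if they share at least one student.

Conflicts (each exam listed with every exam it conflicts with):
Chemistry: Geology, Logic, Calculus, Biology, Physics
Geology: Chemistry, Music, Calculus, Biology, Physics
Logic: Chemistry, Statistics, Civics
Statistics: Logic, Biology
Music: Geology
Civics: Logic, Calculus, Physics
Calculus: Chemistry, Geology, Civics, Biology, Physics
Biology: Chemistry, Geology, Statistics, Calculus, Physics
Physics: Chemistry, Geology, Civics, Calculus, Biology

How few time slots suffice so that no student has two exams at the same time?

5

Chemistry, Geology, Calculus, Biology, Physics all conflict with each other, so at least 5 time slots are needed.
A valid assignment using 5 time slots: Chemistry=2, Geology=4, Logic=1, Statistics=2, Music=1, Civics=2, Calculus=5, Biology=3, Physics=1. Each listed conflict is separated.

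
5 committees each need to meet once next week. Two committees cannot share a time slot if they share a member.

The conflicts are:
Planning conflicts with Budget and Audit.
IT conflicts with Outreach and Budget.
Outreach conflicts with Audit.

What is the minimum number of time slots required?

3

The cycle IT-Budget-Planning-Audit-Outreach-IT has odd length 5, so it cannot be 2-colored; at least 3 time slots are needed.
3 time slots suffice: time slot 1 → {Planning, IT}; time slot 2 → {Outreach, Budget}; time slot 3 → {Audit}. Every pair that conflicts lands in different time slots.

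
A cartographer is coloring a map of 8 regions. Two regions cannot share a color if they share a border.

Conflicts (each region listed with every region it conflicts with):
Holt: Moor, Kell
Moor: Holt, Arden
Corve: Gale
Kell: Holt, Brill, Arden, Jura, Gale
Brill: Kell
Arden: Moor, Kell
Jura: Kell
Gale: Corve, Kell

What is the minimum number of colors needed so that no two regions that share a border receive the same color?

2

Kell and Brill conflict, so at least 2 colors are needed.
2 colors suffice: Holt=2, Moor=1, Corve=1, Kell=1, Brill=2, Arden=2, Jura=2, Gale=2. Every pair that conflicts lands in different colors.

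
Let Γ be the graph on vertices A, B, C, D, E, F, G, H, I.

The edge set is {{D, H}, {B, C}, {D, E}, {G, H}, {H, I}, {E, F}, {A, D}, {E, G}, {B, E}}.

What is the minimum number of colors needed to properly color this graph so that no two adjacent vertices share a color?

B and C are adjacent, so at least 2 colors are needed.
One proper 2-coloring: A=red, B=blue, C=red, D=blue, E=red, F=blue, G=blue, H=red, I=blue. Every edge joins two different colors.

2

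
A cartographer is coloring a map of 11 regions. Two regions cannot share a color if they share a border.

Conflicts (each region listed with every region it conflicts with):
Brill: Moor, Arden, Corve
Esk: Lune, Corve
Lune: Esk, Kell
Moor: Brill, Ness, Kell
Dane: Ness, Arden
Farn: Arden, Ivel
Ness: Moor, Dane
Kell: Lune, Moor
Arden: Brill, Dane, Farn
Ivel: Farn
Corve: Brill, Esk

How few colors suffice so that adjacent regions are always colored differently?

The cycle Dane-Ness-Moor-Brill-Arden-Dane has odd length 5, so it cannot be 2-colored; at least 3 colors are needed.
3 colors suffice: color 1 → {Lune, Moor, Arden, Ivel, Corve}; color 2 → {Brill, Esk, Farn, Ness, Kell}; color 3 → {Dane}. Each listed conflict is separated.

3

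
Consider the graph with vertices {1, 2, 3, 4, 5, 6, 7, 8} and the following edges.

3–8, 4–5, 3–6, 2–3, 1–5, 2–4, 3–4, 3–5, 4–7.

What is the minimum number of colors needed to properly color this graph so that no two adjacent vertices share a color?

3

3, 4, 5 are pairwise adjacent, so at least 3 colors are needed.
3 colors suffice: color red → {1, 3, 7}; color blue → {4, 6, 8}; color green → {2, 5}. Every edge joins two different colors.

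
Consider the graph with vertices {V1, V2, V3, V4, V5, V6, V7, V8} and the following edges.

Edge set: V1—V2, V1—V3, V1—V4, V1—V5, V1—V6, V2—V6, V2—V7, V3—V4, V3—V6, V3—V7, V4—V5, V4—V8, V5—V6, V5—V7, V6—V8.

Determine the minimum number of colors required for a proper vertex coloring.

3

V1, V3, V4 are pairwise adjacent, so at least 3 colors are needed.
3 colors suffice: color 1 → {V1, V7, V8}; color 2 → {V4, V6}; color 3 → {V2, V3, V5}. No two adjacent vertices share a color.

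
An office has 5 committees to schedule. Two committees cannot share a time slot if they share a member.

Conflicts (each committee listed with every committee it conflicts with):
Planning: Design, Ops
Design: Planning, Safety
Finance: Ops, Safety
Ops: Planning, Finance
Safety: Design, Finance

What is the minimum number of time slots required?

The cycle Safety-Design-Planning-Ops-Finance-Safety has odd length 5, so it cannot be 2-colored; at least 3 time slots are needed.
3 time slots suffice: time slot 1 → {Planning, Safety}; time slot 2 → {Design, Ops}; time slot 3 → {Finance}. Each listed conflict is separated.

3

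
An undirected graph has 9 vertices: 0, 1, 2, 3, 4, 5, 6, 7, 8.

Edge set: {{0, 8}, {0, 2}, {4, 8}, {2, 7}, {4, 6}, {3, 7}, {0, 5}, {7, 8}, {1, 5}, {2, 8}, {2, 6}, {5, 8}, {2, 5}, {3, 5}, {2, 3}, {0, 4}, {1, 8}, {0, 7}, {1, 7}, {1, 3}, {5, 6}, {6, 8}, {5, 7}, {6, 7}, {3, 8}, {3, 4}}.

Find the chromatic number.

5

2, 3, 5, 7, 8 form a clique, so at least 5 colors are needed.
A valid assignment using 5 colors: 0=purple, 1=yellow, 2=yellow, 3=purple, 4=blue, 5=green, 6=purple, 7=blue, 8=red. Every edge joins two different colors.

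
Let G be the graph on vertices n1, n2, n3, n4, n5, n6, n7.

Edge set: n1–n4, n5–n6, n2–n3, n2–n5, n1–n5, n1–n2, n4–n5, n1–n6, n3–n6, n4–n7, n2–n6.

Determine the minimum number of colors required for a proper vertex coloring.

n1, n2, n5, n6 are pairwise adjacent (a clique of size 4), so at least 4 colors are needed.
4 colors suffice: color 1 → {n3, n5, n7}; color 2 → {n1}; color 3 → {n4, n6}; color 4 → {n2}. Every edge joins two different colors.

4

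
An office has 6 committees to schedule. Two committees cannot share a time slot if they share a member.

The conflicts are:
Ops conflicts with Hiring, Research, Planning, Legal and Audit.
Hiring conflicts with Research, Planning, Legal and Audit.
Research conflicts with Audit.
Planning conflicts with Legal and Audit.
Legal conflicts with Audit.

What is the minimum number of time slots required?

Ops, Hiring, Planning, Legal, Audit are mutually in conflict, so at least 5 time slots are needed.
5 time slots suffice: time slot 1 → {Audit}; time slot 2 → {Ops}; time slot 3 → {Hiring}; time slot 4 → {Research, Legal}; time slot 5 → {Planning}. Each listed conflict is separated.

5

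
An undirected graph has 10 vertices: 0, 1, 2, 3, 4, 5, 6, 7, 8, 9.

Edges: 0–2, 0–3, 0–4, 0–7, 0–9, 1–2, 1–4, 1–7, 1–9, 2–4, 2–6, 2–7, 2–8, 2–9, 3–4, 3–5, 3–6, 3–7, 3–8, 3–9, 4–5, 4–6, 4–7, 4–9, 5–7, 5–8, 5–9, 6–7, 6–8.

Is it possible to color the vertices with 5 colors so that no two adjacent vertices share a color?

Yes

The chromatic number is 4. 3, 4, 5, 7 are mutually adjacent (a clique of size 4), so at least 4 colors are needed.
4 colors suffice: color a → {4, 8}; color b → {7, 9}; color c → {2, 3}; color d → {0, 1, 5, 6}.
Since 5 ≥ 4, a proper 5-coloring certainly exists.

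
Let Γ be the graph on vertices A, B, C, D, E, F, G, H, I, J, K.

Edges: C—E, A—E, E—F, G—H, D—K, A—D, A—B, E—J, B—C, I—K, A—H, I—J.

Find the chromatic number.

2

C and E are adjacent, so at least 2 colors are needed.
One proper 2-coloring: A=blue, B=red, C=blue, D=red, E=red, F=blue, G=blue, H=red, I=red, J=blue, K=blue. Each edge has distinct colors on its endpoints.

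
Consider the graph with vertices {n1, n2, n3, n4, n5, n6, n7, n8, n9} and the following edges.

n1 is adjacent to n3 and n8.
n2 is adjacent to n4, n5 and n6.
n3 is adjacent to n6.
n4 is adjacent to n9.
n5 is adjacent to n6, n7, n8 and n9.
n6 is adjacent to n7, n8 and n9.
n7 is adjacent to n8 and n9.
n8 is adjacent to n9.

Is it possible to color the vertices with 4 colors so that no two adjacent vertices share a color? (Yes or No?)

No

n5, n6, n7, n8, n9 form a clique, so at least 5 colors are needed.
So 4 colors are not enough.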